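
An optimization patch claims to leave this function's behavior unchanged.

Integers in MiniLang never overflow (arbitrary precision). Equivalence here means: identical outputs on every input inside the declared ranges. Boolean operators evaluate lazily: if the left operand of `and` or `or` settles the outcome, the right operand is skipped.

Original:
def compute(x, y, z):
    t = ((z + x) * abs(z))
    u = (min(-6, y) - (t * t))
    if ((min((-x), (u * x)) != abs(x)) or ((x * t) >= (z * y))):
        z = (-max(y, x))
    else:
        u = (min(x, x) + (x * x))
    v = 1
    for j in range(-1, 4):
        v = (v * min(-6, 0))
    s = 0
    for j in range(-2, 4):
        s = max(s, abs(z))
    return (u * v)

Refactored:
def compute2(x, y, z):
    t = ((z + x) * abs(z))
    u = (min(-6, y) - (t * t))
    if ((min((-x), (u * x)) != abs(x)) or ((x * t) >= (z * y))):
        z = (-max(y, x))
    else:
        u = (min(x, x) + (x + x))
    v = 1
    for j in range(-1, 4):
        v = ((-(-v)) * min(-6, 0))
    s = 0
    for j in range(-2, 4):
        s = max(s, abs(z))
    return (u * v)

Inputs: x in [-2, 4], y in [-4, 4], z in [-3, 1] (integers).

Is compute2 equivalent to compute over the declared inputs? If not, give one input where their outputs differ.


On input x=-2, y=3, z=1, compute returns -15552 while compute2 returns 46656.
verdict: not equivalent; witness: x=-2, y=3, z=1


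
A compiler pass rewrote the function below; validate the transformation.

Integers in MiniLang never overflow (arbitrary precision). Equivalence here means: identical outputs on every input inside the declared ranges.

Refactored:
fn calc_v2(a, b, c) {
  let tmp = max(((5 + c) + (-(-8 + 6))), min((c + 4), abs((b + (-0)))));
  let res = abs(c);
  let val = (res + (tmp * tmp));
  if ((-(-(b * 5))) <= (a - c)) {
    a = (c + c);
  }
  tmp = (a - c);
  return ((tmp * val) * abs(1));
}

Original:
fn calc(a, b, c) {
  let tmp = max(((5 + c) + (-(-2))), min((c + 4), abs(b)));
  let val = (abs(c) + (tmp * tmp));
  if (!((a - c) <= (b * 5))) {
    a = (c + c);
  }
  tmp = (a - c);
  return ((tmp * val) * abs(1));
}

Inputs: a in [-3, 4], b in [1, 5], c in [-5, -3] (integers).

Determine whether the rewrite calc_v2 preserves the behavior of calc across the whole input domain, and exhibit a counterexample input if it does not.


Evaluate both at a=0, b=1, c=-5.
calc: tmp=2, then val=9, then (!((a - c) <= (b * 5))) is false, then tmp=5, then returns 45
calc_v2: tmp=2, then res=5, then val=9, then ((-(-(b * 5))) <= (a - c)) is true, then a=-10, then tmp=-5, then returns -45
45 and -45 differ, so these are not the same function on this domain.
verdict: not equivalent; witness: a=0, b=1, c=-5


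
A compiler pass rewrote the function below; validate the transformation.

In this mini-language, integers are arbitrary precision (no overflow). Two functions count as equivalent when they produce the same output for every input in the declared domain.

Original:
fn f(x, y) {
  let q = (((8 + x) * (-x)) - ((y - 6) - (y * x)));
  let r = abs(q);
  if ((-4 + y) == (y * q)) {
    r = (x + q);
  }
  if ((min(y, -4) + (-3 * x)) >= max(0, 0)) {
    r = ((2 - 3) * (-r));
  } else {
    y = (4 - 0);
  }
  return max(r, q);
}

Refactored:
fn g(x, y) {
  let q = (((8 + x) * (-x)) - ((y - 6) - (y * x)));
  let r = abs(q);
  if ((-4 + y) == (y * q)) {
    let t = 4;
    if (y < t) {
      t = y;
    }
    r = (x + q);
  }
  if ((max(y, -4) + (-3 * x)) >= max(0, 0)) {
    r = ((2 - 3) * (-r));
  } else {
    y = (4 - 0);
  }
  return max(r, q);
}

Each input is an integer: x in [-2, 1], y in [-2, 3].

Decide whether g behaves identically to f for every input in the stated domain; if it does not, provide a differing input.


Although `min(y, -4)` became `max(y, -4)`, no input in the stated domain can expose it; all 24 inputs agree.
verdict: equivalent


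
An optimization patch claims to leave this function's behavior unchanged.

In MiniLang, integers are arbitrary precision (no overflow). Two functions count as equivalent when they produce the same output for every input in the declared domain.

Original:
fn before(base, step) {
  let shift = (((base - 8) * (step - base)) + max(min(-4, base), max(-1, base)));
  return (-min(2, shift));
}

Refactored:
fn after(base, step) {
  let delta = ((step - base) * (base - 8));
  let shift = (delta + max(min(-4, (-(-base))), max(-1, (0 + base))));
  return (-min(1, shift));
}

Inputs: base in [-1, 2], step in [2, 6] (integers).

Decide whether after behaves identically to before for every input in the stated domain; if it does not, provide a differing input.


Consider the input base=2, step=2.
before: shift := 2 | result -2
after: delta := 0 | shift := 2 | result -1
-2 != -1, so the rewrite changes behavior.
verdict: not equivalent; witness: base=2, step=2


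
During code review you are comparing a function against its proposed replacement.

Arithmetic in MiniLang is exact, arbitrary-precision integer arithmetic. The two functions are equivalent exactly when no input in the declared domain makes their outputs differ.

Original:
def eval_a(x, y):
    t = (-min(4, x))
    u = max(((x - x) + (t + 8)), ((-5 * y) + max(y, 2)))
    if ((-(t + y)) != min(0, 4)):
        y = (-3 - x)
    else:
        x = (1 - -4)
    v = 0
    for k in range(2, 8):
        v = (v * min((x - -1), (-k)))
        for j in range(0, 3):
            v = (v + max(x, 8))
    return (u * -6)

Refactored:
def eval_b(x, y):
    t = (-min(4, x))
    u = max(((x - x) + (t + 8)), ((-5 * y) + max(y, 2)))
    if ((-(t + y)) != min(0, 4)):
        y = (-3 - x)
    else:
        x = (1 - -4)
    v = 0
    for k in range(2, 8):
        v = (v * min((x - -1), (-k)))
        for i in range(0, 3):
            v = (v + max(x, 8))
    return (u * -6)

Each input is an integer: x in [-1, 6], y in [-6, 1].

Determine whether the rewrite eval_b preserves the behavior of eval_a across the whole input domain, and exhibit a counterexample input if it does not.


Changes here: local variable names differ; the full 64-point sweep finds no disagreement.
verdict: equivalent


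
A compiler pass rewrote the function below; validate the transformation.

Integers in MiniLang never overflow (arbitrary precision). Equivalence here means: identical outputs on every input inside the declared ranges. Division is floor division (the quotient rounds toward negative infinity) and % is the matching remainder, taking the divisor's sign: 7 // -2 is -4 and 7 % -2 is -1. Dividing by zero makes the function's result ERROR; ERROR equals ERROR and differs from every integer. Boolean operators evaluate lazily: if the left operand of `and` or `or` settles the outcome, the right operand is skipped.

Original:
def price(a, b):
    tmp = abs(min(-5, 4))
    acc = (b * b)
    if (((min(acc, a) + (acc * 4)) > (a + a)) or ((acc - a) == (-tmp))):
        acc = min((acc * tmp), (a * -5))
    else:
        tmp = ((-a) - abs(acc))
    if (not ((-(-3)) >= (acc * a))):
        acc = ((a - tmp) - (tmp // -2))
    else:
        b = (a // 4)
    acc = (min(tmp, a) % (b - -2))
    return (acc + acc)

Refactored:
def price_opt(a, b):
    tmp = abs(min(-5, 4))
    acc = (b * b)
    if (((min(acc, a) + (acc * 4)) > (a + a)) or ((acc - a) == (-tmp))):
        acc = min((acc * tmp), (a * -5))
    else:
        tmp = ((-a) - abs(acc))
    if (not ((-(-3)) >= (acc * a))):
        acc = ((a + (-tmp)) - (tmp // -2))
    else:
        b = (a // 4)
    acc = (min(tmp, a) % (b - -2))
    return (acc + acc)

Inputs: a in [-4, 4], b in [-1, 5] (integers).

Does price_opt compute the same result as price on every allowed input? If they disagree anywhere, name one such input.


This is a faithful refactor — arithmetic usage differs, but the computed results match everywhere.
Spot check at a=3, b=4 — price: tmp=5, then acc=16, then (((min(acc, a) + (acc * 4)) > (a + a)) or ((acc - a) == (-tmp))) is true, then acc=-15, then (not ((-(-3)) >= (acc * a))) is false, then b=0, then acc=1, then returns 2. price_opt: tmp=5, then acc=16, then (((min(acc, a) + (acc * 4)) > (a + a)) or ((acc - a) == (-tmp))) is true, then acc=-15, then (not ((-(-3)) >= (acc * a))) is false, then b=0, then acc=1, then returns 2. Both give 2.
Sweeping the whole domain (63 inputs) finds no disagreement.
verdict: equivalent


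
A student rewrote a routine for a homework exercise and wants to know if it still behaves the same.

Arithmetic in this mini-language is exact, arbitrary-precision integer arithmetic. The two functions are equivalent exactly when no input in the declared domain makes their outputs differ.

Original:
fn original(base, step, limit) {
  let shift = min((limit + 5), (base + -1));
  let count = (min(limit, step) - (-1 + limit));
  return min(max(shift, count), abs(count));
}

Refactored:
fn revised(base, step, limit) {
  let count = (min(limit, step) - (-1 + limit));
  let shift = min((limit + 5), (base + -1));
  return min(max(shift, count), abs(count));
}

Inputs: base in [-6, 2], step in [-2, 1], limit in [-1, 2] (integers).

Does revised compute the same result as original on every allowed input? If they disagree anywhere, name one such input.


Comparing the listings, the differences include: same computation, different form.
As a probe, take base=-3, step=1, limit=2: original runs shift := -4 | count := 0 | result 0; revised runs count := 0 | shift := -4 | result 0; both end at 0.
Across all 144 domain points the two functions coincide.
verdict: equivalent


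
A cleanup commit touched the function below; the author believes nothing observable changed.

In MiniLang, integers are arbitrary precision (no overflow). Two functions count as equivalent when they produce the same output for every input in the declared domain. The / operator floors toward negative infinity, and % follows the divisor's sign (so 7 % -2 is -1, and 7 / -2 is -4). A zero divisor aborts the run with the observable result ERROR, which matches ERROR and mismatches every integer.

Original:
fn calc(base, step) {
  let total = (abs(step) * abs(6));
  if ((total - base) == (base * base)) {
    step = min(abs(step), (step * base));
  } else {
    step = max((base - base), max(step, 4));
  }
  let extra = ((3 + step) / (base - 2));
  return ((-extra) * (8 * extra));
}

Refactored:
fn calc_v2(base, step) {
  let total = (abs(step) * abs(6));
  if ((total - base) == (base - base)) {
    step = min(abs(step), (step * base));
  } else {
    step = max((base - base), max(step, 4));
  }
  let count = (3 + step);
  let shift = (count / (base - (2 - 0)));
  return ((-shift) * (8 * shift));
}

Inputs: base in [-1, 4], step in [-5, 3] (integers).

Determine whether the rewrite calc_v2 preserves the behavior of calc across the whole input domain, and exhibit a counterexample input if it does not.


Take base=-1, step=0.
calc: total = 0; ((total - base) == (base * base)) -> true; step = 0; extra = -1; return -8
calc_v2: total = 0; ((total - base) == (base - base)) -> false; step = 4; count = 7; shift = -3; return -72
-8 and -72 differ, so these are not the same function on this domain.
verdict: not equivalent; witness: base=-1, step=0


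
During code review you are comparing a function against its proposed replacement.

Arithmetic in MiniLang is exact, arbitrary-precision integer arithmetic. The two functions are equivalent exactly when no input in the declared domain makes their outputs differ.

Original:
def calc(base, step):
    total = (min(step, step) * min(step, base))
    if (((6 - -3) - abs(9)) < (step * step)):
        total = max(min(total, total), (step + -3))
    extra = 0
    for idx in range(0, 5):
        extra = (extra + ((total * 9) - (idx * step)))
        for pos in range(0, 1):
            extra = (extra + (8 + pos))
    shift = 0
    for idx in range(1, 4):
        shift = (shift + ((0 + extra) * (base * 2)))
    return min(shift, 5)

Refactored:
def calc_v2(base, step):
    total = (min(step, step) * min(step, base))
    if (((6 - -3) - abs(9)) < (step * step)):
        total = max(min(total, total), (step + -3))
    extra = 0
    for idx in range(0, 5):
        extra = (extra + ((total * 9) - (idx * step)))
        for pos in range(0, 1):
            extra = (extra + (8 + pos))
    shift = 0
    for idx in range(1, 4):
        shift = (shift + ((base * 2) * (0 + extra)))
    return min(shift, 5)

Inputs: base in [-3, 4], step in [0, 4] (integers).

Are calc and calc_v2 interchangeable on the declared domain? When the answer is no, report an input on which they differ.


This is a faithful refactor — same computation, different form, but the computed results match everywhere.
Tracing base=3, step=4: calc: total becomes 12; next (((6 - -3) - abs(9)) < (step * step)) evaluates to true; next total becomes 12; next extra becomes 0; next at idx=0:; next extra becomes 108; next at pos=0:; next extra becomes 116; next at idx=1:; next extra becomes 220; next at pos=0:; next extra becomes 228; next at idx=2:; next extra becomes 328; next at pos=0:; next extra becomes 336; next at idx=3:; next extra becomes 432; next at pos=0:; next extra becomes 440; next at idx=4:; next extra becomes 532; next at pos=0:; next extra becomes 540; next shift becomes 0; next at idx=1:; next shift becomes 3240; next at idx=2:; next shift becomes 6480; next at idx=3:; next shift becomes 9720; next final value 5 | calc_v2: total becomes 12; next (((6 - -3) - abs(9)) < (step * step)) evaluates to true; next total becomes 12; next extra becomes 0; next at idx=0:; next extra becomes 108; next at pos=0:; next extra becomes 116; next at idx=1:; next extra becomes 220; next at pos=0:; next extra becomes 228; next at idx=2:; next extra becomes 328; next at pos=0:; next extra becomes 336; next at idx=3:; next extra becomes 432; next at pos=0:; next extra becomes 440; next at idx=4:; next extra becomes 532; next at pos=0:; next extra becomes 540; next shift becomes 0; next at idx=1:; next shift becomes 3240; next at idx=2:; next shift becomes 6480; next at idx=3:; next shift becomes 9720; next final value 5 — matching result 5.
Checked all 40 inputs in the declared domain: the outputs agree on every one.
verdict: equivalent


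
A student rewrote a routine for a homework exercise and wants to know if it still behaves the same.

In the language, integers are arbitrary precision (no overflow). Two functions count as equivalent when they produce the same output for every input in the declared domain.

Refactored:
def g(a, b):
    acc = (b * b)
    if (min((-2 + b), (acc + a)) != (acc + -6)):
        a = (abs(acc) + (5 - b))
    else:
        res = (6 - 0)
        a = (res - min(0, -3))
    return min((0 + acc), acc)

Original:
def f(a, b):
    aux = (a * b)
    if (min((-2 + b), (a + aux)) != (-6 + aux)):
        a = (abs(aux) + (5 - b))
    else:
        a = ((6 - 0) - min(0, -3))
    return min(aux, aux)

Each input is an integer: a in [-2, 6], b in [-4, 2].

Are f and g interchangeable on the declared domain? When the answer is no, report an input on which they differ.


Not equivalent: a=-2, b=-4 separates them (8 vs 16).
f: aux := 8 | (min((-2 + b), (a + aux)) != (-6 + aux)): true | a := 17 | result 8
g: acc := 16 | (min((-2 + b), (acc + a)) != (acc + -6)): true | a := 25 | result 16
verdict: not equivalent; witness: a=-2, b=-4


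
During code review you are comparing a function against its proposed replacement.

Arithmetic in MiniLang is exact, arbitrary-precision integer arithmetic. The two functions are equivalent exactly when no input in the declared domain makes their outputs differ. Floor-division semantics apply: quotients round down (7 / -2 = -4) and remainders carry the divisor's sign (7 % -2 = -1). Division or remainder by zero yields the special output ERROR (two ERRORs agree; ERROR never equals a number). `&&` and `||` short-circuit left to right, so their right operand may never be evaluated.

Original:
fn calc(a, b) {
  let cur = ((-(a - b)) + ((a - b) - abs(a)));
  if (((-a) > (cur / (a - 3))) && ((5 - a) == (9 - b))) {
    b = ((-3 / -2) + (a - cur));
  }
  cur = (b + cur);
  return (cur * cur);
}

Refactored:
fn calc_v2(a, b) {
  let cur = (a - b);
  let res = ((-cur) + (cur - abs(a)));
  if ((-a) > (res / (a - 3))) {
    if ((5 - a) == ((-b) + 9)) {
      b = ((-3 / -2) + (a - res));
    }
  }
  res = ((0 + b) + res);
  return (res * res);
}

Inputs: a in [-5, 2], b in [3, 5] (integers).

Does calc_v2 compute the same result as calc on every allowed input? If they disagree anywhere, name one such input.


The two are interchangeable: boolean connective usage differs, plus statement counts differ, plus local variable names differ, plus arithmetic usage differs, plus branching structure differs, plus constant usage differs, and every declared input agrees.
Spot check at a=-4, b=4 — calc: cur=-4, then (((-a) > (cur / (a - 3))) && ((5 - a) == (9 - b))) is false, then cur=0, then returns 0. calc_v2: cur=-8, then res=-4, then ((-a) > (res / (a - 3))) is true, then ((5 - a) == ((-b) + 9)) is false, then res=0, then returns 0. Both give 0.
Every one of the 24 inputs gives matching results.
verdict: equivalent


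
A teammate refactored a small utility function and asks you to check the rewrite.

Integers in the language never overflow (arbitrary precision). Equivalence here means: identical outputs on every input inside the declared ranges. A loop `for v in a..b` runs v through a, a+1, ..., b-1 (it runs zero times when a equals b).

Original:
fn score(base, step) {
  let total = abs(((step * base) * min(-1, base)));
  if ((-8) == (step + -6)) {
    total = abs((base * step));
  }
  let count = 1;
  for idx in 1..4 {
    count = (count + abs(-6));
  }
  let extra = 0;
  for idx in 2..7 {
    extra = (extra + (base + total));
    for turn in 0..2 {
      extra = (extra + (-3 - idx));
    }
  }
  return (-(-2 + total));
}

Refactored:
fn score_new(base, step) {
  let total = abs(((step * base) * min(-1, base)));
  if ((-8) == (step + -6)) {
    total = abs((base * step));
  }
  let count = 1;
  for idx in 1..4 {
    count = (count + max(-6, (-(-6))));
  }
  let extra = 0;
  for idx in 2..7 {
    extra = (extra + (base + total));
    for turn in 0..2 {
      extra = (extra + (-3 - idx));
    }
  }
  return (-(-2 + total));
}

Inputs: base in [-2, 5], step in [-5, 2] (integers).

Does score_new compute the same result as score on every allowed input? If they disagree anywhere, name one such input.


Side by side, the visible changes include: min/max/abs usage differs, plus constant usage differs.
One worked example (base=-2, step=-4) — score: total becomes 16; next ((-8) == (step + -6)) evaluates to false; next count becomes 1; next at idx=1:; next count becomes 7; next at idx=2:; next count becomes 13; next at idx=3:; next count becomes 19; next extra becomes 0; next at idx=2:; next extra becomes 14; next at turn=0:; next extra becomes 9; next at turn=1:; next extra becomes 4; next at idx=3:; next extra becomes 18; next at turn=0:; next extra becomes 12; next at turn=1:; next extra becomes 6; next at idx=4:; next extra becomes 20; next at turn=0:; next extra becomes 13; next at turn=1:; next extra becomes 6; next at idx=5:; next extra becomes 20; next at turn=0:; next extra becomes 12; next at turn=1:; next extra becomes 4; next at idx=6:; next extra becomes 18; next at turn=0:; next extra becomes 9; next at turn=1:; next extra becomes 0; next final value -14; score_new: total becomes 16; next ((-8) == (step + -6)) evaluates to false; next count becomes 1; next at idx=1:; next count becomes 7; next at idx=2:; next count becomes 13; next at idx=3:; next count becomes 19; next extra becomes 0; next at idx=2:; next extra becomes 14; next at turn=0:; next extra becomes 9; next at turn=1:; next extra becomes 4; next at idx=3:; next extra becomes 18; next at turn=0:; next extra becomes 12; next at turn=1:; next extra becomes 6; next at idx=4:; next extra becomes 20; next at turn=0:; next extra becomes 13; next at turn=1:; next extra becomes 6; next at idx=5:; next extra becomes 20; next at turn=0:; next extra becomes 12; next at turn=1:; next extra becomes 4; next at idx=6:; next extra becomes 18; next at turn=0:; next extra becomes 9; next at turn=1:; next extra becomes 0; next final value -14; agreement on -14.
Across all 64 domain points the two functions coincide.
verdict: equivalent


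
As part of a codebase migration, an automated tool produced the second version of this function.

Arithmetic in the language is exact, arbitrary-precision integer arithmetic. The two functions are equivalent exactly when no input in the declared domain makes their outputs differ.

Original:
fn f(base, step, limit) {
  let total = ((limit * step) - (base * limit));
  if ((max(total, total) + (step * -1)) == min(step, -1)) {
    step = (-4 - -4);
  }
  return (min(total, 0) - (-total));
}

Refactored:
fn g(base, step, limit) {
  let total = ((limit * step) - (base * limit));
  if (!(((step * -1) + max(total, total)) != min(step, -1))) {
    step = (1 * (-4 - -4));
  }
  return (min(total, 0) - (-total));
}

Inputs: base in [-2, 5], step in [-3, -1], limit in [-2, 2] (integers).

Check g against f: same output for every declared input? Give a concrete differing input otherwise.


This is a faithful refactor — boolean connective usage differs, and comparison usage differs, and arithmetic usage differs, and constant usage differs, but the computed results match everywhere.
Spot check at base=3, step=-1, limit=0 — f: total becomes 0; next ((max(total, total) + (step * -1)) == min(step, -1)) evaluates to false; next final value 0. g: total becomes 0; next (!(((step * -1) + max(total, total)) != min(step, -1))) evaluates to false; next final value 0. Both give 0.
Every one of the 120 inputs gives matching results.
verdict: equivalent


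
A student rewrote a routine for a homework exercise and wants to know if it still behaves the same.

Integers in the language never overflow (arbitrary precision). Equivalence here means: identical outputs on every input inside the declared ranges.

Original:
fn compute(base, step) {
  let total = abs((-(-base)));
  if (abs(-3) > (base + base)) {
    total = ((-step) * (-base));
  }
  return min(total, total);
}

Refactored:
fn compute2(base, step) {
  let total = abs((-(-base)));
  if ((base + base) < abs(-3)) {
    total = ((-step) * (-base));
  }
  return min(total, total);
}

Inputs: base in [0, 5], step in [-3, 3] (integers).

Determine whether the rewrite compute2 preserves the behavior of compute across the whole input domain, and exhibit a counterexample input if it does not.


Although comparison usage differs, 42/42 inputs agree.
verdict: equivalent


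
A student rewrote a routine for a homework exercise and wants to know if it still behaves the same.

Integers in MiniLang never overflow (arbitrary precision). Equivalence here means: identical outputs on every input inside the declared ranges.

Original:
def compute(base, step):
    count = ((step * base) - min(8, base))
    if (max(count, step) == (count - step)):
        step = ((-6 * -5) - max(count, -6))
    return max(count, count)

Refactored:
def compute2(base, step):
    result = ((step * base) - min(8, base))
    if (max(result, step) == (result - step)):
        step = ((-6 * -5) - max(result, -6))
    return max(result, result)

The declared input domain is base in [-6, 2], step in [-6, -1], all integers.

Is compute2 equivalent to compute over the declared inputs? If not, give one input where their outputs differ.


This is a faithful refactor — local variable names differ, but the computed results match everywhere.
As a probe, take base=-1, step=-3: compute runs count=4, then (max(count, step) == (count - step)) is false, then returns 4; compute2 runs result=4, then (max(result, step) == (result - step)) is false, then returns 4; both end at 4.
Sweeping the whole domain (54 inputs) finds no disagreement.
verdict: equivalent


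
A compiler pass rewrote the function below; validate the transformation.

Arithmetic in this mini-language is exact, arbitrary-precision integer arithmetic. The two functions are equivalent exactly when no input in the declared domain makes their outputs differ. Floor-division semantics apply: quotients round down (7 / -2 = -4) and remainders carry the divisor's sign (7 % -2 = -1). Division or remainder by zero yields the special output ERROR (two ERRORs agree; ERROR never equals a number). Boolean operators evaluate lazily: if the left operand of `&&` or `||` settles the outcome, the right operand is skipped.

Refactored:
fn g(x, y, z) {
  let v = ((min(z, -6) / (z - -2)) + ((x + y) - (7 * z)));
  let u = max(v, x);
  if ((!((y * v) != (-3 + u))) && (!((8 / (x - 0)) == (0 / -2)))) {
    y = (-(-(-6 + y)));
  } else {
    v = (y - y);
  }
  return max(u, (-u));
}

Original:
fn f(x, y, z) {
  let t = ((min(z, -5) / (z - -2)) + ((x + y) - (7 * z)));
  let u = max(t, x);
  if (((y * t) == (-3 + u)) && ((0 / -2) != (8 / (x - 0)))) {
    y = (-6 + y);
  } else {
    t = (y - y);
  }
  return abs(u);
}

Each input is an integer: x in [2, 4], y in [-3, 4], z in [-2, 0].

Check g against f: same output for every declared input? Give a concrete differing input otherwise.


Evaluate both at x=2, y=-1, z=-1.
f: t := 3 | u := 3 | (((y * t) == (-3 + u)) && ((0 / -2) != (8 / (x - 0)))): false | t := 0 | result 3
g: v := 2 | u := 2 | ((!((y * v) != (-3 + u))) && (!((8 / (x - 0)) == (0 / -2)))): false | v := 0 | result 2
3 against 2: the behavior changed.
verdict: not equivalent; witness: x=2, y=-1, z=-1


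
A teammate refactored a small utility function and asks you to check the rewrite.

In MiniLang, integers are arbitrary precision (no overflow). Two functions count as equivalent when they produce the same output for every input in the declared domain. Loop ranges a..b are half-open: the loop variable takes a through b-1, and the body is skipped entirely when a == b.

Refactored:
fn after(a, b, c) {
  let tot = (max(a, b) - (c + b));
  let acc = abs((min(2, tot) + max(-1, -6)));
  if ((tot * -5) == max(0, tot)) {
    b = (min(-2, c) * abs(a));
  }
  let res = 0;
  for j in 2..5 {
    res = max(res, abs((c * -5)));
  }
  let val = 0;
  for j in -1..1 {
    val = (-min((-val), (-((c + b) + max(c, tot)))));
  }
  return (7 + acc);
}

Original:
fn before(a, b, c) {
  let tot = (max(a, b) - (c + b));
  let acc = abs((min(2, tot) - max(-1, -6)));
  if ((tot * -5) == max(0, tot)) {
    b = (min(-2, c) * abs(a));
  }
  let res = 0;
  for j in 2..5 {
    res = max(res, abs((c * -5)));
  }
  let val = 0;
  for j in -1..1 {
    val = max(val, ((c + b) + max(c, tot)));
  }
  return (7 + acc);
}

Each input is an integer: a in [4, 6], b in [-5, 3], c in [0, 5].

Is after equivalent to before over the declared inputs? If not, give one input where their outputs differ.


The rewrite breaks on a=4, b=-5, c=0, where the results are 10 and 8.
before: tot becomes 9; next acc becomes 3; next ((tot * -5) == max(0, tot)) evaluates to false; next res becomes 0; next at j=2:; next res becomes 0; next at j=3:; next res becomes 0; next at j=4:; next res becomes 0; next val becomes 0; next at j=-1:; next val becomes 4; next at j=0:; next val becomes 4; next final value 10
after: tot becomes 9; next acc becomes 1; next ((tot * -5) == max(0, tot)) evaluates to false; next res becomes 0; next at j=2:; next res becomes 0; next at j=3:; next res becomes 0; next at j=4:; next res becomes 0; next val becomes 0; next at j=-1:; next val becomes 4; next at j=0:; next val becomes 4; next final value 8
verdict: not equivalent; witness: a=4, b=-5, c=0


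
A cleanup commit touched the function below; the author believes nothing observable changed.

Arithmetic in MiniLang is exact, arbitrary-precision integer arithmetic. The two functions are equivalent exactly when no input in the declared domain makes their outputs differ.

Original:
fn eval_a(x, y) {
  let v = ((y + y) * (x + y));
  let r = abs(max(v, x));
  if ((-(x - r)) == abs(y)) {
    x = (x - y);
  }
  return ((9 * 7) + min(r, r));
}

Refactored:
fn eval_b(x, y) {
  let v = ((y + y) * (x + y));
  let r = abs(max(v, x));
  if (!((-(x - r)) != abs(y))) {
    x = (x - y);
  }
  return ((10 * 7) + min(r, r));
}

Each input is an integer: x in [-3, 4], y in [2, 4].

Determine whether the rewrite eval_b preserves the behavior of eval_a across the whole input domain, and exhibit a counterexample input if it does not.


At x=-3, y=2: eval_a gives 66, eval_b gives 73.
verdict: not equivalent; witness: x=-3, y=2


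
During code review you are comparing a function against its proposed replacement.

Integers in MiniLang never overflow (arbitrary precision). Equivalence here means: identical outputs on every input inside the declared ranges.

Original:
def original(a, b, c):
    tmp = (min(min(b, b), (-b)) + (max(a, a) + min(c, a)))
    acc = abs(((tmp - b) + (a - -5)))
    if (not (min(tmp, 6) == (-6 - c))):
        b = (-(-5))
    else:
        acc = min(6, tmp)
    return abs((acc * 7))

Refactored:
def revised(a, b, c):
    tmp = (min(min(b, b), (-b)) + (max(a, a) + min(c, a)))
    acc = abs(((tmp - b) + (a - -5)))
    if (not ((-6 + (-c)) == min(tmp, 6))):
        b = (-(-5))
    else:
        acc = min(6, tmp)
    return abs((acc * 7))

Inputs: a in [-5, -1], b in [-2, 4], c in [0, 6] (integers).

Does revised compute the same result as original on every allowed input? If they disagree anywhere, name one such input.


Behavior is preserved: although arithmetic usage differs, the outputs never diverge.
Spot check at a=-2, b=-1, c=1 — original: tmp = -5; acc = 1; (not (min(tmp, 6) == (-6 - c))) -> true; b = 5; return 7. revised: tmp = -5; acc = 1; (not ((-6 + (-c)) == min(tmp, 6))) -> true; b = 5; return 7. Both give 7.
Every one of the 245 inputs gives matching results.
verdict: equivalent


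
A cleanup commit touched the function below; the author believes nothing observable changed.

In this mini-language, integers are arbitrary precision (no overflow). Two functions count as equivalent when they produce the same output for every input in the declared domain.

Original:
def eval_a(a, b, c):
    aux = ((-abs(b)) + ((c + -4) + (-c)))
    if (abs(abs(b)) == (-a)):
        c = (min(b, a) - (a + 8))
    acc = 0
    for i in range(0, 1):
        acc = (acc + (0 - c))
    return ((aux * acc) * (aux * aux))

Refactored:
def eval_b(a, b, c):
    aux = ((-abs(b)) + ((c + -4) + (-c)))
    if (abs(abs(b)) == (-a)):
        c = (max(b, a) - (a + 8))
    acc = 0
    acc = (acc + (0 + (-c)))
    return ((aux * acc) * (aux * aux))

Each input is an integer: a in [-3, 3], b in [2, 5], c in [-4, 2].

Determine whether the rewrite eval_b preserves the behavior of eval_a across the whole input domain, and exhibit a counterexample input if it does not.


Try a=-3, b=3, c=-4.
eval_a: aux := -7 | (abs(abs(b)) == (-a)): true | c := -8 | acc := 0 | iter i=0: | acc := 8 | result -2744
eval_b: aux := -7 | (abs(abs(b)) == (-a)): true | c := -2 | acc := 0 | acc := 2 | result -686
-2744 != -686, so the rewrite changes behavior.
verdict: not equivalent; witness: a=-3, b=3, c=-4


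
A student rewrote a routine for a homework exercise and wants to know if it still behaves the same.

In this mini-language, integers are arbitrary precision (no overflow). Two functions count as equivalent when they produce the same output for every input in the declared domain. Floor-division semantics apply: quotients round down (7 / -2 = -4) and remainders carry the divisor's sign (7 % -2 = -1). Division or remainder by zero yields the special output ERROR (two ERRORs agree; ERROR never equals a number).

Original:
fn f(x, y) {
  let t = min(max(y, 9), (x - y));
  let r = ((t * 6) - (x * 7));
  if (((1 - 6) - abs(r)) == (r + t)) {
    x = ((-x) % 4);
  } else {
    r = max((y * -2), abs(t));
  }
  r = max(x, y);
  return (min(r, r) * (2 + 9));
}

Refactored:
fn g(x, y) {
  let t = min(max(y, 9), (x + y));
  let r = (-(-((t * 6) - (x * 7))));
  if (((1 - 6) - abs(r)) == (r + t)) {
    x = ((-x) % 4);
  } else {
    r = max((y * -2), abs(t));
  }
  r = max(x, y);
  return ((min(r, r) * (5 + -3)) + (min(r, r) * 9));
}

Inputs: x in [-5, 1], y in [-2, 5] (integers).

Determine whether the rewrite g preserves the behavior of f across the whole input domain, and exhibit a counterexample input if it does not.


Try x=-4, y=-1.
f: t := -3 | r := 10 | (((1 - 6) - abs(r)) == (r + t)): false | r := 3 | r := -1 | result -11
g: t := -5 | r := -2 | (((1 - 6) - abs(r)) == (r + t)): true | x := 0 | r := 0 | result 0
-11 vs 0 — the two versions disagree here.
verdict: not equivalent; witness: x=-4, y=-1


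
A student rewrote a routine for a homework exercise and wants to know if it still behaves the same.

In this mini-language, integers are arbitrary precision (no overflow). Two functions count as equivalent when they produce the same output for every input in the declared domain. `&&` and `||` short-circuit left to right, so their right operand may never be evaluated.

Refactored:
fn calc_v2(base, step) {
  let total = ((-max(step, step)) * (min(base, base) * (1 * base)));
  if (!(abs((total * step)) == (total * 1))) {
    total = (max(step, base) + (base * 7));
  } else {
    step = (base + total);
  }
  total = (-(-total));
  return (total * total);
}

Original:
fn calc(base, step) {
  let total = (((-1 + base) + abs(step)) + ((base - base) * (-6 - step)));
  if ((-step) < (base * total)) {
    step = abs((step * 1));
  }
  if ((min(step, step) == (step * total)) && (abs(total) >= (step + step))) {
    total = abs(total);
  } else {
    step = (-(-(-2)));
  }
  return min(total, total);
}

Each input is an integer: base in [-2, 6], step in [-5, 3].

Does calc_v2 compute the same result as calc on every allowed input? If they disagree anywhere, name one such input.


There is a counterexample at base=-2, step=-5: 2 on one side, 256 on the other.
calc: total becomes 2; next ((-step) < (base * total)) evaluates to false; next ((min(step, step) == (step * total)) && (abs(total) >= (step + step))) evaluates to false; next step becomes -2; next final value 2
calc_v2: total becomes 20; next (!(abs((total * step)) == (total * 1))) evaluates to true; next total becomes -16; next total becomes -16; next final value 256
verdict: not equivalent; witness: base=-2, step=-5


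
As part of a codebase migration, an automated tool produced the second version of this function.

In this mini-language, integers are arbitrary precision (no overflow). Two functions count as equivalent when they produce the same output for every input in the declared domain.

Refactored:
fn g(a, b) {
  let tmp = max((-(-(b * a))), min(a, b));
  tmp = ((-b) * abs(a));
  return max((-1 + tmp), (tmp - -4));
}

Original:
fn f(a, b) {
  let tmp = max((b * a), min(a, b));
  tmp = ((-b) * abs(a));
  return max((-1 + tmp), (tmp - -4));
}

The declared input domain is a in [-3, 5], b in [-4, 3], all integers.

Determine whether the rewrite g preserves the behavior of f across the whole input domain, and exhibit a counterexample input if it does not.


Changes here: same computation, different form; the full 72-point sweep finds no disagreement.
verdict: equivalent


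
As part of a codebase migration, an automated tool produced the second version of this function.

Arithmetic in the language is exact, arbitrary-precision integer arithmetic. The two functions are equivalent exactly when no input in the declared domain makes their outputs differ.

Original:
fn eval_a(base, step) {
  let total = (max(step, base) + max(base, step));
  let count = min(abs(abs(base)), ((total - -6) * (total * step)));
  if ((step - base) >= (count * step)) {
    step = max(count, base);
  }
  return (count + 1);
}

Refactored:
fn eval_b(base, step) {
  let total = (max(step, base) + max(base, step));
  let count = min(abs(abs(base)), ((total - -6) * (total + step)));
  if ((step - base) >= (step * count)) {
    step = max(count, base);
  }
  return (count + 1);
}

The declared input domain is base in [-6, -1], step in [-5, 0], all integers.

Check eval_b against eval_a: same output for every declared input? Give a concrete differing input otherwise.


Not equivalent: base=-6, step=-5 separates them (-199 vs 7).
eval_a: total := -10 | count := -200 | ((step - base) >= (count * step)): false | result -199
eval_b: total := -10 | count := 6 | ((step - base) >= (step * count)): true | step := 6 | result 7
verdict: not equivalent; witness: base=-6, step=-5


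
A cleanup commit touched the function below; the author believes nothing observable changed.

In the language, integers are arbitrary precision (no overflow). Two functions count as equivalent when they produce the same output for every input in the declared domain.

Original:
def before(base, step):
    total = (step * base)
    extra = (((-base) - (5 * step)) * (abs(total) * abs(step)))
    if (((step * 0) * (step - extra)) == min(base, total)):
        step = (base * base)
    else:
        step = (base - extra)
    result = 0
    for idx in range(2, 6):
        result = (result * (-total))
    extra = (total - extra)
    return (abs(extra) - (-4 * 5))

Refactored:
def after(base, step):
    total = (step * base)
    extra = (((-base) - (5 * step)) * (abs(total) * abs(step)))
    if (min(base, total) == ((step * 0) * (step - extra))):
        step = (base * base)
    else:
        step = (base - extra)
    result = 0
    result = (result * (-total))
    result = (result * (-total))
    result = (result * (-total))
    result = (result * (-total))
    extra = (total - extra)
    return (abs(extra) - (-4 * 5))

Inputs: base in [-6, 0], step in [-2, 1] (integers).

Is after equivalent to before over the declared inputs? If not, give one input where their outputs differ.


The two are interchangeable: arithmetic usage differs; statement counts differ; local variable names differ; loop structure differs, and every declared input agrees.
Tracing base=-3, step=-2: before: total becomes 6; next extra becomes 156; next (((step * 0) * (step - extra)) == min(base, total)) evaluates to false; next step becomes -159; next result becomes 0; next at idx=2:; next result becomes 0; next at idx=3:; next result becomes 0; next at idx=4:; next result becomes 0; next at idx=5:; next result becomes 0; next extra becomes -150; next final value 170 | after: total becomes 6; next extra becomes 156; next (min(base, total) == ((step * 0) * (step - extra))) evaluates to false; next step becomes -159; next result becomes 0; next result becomes 0; next result becomes 0; next result becomes 0; next result becomes 0; next extra becomes -150; next final value 170 — matching result 170.
An exhaustive pass over the 28 declared inputs shows identical outputs.
verdict: equivalent


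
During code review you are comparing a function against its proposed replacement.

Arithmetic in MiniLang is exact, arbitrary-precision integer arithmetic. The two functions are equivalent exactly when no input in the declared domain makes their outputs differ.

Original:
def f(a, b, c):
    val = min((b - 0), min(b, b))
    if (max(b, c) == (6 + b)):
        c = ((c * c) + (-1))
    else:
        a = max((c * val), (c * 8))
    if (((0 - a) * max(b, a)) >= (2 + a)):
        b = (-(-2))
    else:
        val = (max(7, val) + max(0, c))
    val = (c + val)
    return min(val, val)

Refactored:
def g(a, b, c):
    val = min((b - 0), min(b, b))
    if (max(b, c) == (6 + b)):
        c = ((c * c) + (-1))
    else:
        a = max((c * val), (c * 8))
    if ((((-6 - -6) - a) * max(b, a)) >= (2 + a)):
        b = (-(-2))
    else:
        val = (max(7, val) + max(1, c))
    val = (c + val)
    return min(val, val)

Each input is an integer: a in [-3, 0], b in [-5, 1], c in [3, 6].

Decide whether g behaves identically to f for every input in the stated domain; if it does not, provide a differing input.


The one real change (`0` became `1`) has no effect anywhere in the declared ranges.
Spot check at a=0, b=0, c=5 — f: val := 0 | (max(b, c) == (6 + b)): false | a := 40 | (((0 - a) * max(b, a)) >= (2 + a)): false | val := 12 | val := 17 | result 17. g: val := 0 | (max(b, c) == (6 + b)): false | a := 40 | ((((-6 - -6) - a) * max(b, a)) >= (2 + a)): false | val := 12 | val := 17 | result 17. Both give 17.
Sweeping the whole domain (112 inputs) finds no disagreement.
verdict: equivalent


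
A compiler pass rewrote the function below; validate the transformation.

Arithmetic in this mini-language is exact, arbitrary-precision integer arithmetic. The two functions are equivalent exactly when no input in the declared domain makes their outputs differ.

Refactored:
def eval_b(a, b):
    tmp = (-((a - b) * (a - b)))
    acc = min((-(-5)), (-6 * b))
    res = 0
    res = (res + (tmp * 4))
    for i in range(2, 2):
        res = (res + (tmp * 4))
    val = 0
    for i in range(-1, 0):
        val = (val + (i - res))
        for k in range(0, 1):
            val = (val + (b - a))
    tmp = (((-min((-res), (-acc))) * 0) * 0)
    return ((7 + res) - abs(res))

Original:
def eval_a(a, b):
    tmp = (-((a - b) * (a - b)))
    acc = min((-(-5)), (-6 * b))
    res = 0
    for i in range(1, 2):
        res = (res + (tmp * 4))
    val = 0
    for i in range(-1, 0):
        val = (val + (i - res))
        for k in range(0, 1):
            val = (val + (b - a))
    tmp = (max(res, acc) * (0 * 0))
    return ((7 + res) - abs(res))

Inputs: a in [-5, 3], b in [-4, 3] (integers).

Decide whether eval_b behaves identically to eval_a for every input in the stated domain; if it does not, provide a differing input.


Comparing the listings, the differences include: constant usage differs; also min/max/abs usage differs; also loop structure differs; also arithmetic usage differs; also statement counts differ.
Spot check at a=-1, b=0 — eval_a: tmp := -1 | acc := 0 | res := 0 | iter i=1: | res := -4 | val := 0 | iter i=-1: | val := 3 | iter k=0: | val := 4 | tmp := 0 | result -1. eval_b: tmp := -1 | acc := 0 | res := 0 | res := -4 | loop over i: empty range | val := 0 | iter i=-1: | val := 3 | iter k=0: | val := 4 | tmp := 0 | result -1. Both give -1.
An exhaustive pass over the 72 declared inputs shows identical outputs.
verdict: equivalent
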